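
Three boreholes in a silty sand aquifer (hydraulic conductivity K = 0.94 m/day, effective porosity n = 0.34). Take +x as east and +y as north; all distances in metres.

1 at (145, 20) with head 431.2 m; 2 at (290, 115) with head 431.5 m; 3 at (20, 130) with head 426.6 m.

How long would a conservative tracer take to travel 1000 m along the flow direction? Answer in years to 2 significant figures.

35 years

Differences from 1: to 2 (Δx, Δy, Δh) = (145, 95, +0.3); to 3 = (-125, 110, -4.6).
Solve a·Δx + b·Δy = Δh: det = 145·110 − (-125)·95 = 27825.
∂h/∂x = [(+0.3)·110 − (-4.6)·95] / 27825 = +0.01689
∂h/∂y = [145·(-4.6) − (-125)·(+0.3)] / 27825 = -0.02262
|∇h| = √(0.01689² + -0.02262²) = 0.02823
Seepage velocity v = K·i/n = 0.94 × 0.02823 / 0.34 = 0.07805 m/day.
t = 1000 / 0.07805 = 1.281e+04 days = 35.1 years.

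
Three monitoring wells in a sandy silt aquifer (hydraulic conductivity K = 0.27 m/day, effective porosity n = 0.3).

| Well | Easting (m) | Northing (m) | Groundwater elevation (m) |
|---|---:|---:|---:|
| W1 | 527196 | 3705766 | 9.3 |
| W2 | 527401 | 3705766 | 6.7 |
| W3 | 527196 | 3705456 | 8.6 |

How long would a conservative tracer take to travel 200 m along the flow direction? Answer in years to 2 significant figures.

47 years

∂h/∂x = (6.7 − 9.3) / (527401 − 527196) = -0.01268
∂h/∂y = (8.6 − 9.3) / (3705456 − 3705766) = +0.002258
|∇h| = √(-0.01268² + 0.002258²) = 0.01288
Seepage velocity v = K·i/n = 0.27 × 0.01288 / 0.3 = 0.01159 m/day.
t = 200 / 0.01159 = 1.726e+04 days = 47.3 years.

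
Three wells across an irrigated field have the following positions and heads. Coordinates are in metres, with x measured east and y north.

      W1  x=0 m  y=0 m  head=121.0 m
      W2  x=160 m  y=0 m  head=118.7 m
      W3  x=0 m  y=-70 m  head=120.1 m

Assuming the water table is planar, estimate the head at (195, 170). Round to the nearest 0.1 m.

120.4 m

∂h/∂x = (118.7 − 121.0) / (160 − 0) = -0.01437
∂h/∂y = (120.1 − 121.0) / (-70 − 0) = +0.01286
h(195, 170) = 121.0 + (-0.01437)·(195) + (+0.01286)·(170) = 121.0 -2.803 +2.186 = 120.383 m.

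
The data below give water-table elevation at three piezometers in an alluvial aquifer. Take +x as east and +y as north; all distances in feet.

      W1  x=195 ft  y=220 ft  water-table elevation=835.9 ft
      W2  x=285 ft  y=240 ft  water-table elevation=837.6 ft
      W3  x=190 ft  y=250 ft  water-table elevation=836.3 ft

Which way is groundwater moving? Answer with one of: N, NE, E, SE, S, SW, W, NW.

Differences from W1: to W2 (Δx, Δy, Δh) = (90, 20, +1.7); to W3 = (-5, 30, +0.4).
Solve a·Δx + b·Δy = Δh: det = 90·30 − (-5)·20 = 2800.
∂h/∂x = [(+1.7)·30 − (+0.4)·20] / 2800 = +0.01536
∂h/∂y = [90·(+0.4) − (-5)·(+1.7)] / 2800 = +0.01589
Flow = −∇h = (-0.01536 east, -0.01589 north), which points southwest.

SW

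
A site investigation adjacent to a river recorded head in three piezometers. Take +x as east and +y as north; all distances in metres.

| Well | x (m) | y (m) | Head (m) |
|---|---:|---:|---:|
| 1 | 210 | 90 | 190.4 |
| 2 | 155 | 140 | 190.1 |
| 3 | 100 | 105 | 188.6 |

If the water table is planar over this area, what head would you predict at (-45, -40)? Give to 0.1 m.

Taking 1 as reference: 2−1 = (-55, 50, -0.3); 3−1 = (-110, 15, -1.8).
Determinant of the coordinate differences = (-55)·15 − (-110)·50 = 4675.
∂h/∂x = [(-0.3)·15 − (-1.8)·50] / 4675 = +0.01829
∂h/∂y = [(-55)·(-1.8) − (-110)·(-0.3)] / 4675 = +0.01412
h(-45, -40) = 190.4 + (+0.01829)·(-255) + (+0.01412)·(-130) = 190.4 -4.664 -1.835 = 183.901 m.

183.9 m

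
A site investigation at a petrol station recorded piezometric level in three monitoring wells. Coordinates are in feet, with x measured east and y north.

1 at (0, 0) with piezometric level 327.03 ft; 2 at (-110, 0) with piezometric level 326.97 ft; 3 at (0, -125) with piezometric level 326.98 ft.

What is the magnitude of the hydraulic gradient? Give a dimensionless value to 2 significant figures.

0.00068

∂h/∂x = (326.97 − 327.03) / (-110 − 0) = +0.0005455
∂h/∂y = (326.98 − 327.03) / (-125 − 0) = +0.0004000
|∇h| = √(0.0005455² + 0.0004000²) = 0.0006764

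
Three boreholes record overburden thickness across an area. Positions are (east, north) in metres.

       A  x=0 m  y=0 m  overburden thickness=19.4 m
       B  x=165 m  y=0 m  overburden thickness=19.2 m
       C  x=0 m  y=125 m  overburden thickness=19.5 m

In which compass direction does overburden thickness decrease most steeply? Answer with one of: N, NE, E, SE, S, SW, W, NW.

∂d/∂x = (19.2 − 19.4) / (165 − 0) = -0.001212
∂d/∂y = (19.5 − 19.4) / (125 − 0) = +0.0008000
Steepest decrease is along −∇f = (+0.001212 E, -0.0008000 N) → southeast.

SE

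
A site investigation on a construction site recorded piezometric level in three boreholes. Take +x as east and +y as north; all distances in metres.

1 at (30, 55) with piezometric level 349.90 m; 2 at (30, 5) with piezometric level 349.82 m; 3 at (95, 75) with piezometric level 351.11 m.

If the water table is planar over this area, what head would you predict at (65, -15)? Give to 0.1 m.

With h = a·x + b·y + c and 1 as origin, the differences give:
  0·a + (-50)·b = -0.08
  65·a + 20·b = +1.21
Eliminate b (×20 and ×(-50), subtract): 3250·a = 58.900 → a = ∂h/∂x = +0.01812
Back-substitute: b = ∂h/∂y = +0.001600.
h(65, -15) = 349.90 + (+0.01812)·(35) + (+0.001600)·(-70) = 349.90 +0.634 -0.112 = 350.422 m.

350.4 m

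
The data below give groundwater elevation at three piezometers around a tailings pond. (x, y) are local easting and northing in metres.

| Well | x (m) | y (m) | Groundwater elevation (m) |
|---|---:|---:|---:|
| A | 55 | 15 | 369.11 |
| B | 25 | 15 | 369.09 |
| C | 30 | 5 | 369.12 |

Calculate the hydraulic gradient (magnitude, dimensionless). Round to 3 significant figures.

0.00275

Differences from A: to B (Δx, Δy, Δh) = (-30, 0, -0.02); to C = (-25, -10, +0.01).
Determinant of the coordinate differences = (-30)·(-10) − (-25)·0 = 300.
∂h/∂x = [(-0.02)·(-10) − (+0.01)·0] / 300 = +0.0006667
∂h/∂y = [(-30)·(+0.01) − (-25)·(-0.02)] / 300 = -0.002667
|∇h| = √(0.0006667² + -0.002667²) = 0.002749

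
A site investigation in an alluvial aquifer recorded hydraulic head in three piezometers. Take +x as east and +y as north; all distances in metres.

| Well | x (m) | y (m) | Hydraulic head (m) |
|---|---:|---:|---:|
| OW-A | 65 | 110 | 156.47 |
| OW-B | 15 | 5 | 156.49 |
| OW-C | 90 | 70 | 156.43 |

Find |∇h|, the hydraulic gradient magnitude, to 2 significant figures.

Differences from OW-A: to OW-B (Δx, Δy, Δh) = (-50, -105, +0.02); to OW-C = (25, -40, -0.04).
Solve a·Δx + b·Δy = Δh: det = (-50)·(-40) − 25·(-105) = 4625.
∂h/∂x = [(+0.02)·(-40) − (-0.04)·(-105)] / 4625 = -0.001081
∂h/∂y = [(-50)·(-0.04) − 25·(+0.02)] / 4625 = +0.0003243
|∇h| = √(-0.001081² + 0.0003243²) = 0.001129

0.0011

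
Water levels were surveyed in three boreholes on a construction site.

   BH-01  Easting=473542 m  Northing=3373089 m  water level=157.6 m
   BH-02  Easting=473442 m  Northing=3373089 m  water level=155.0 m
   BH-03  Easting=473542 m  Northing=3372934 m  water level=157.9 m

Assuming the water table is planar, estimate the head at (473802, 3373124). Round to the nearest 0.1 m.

164.3 m

∂h/∂x = (155.0 − 157.6) / (473442 − 473542) = +0.02600
∂h/∂y = (157.9 − 157.6) / (3372934 − 3373089) = -0.001935
h(473802, 3373124) = 157.6 + (+0.02600)·(260) + (-0.001935)·(35) = 157.6 +6.760 -0.068 = 164.292 m.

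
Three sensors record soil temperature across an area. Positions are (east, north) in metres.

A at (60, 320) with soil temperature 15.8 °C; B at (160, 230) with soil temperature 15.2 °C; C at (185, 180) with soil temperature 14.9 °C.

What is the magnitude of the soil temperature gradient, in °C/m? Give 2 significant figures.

0.0056 °C/m

With T = a·x + b·y + c and A as origin, the differences give:
  100·a + (-90)·b = -0.6
  125·a + (-140)·b = -0.9
Eliminate b (×(-140) and ×(-90), subtract): -2750·a = 3.00 → a = ∂T/∂x = -0.001091
Back-substitute: b = ∂T/∂y = +0.005455.
|∇f| = √(-0.001091² + 0.005455²) = 0.005563 °C/m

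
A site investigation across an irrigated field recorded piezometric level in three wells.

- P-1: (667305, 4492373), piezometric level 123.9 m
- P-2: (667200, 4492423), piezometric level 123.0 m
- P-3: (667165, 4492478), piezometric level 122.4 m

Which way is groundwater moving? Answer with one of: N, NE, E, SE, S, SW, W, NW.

NW

With h = a·x + b·y + c and P-1 as origin, the differences give:
  (-105)·a + 50·b = -0.9
  (-140)·a + 105·b = -1.5
Eliminate b (×105 and ×50, subtract): -4025·a = -19.50 → a = ∂h/∂x = +0.004845
Back-substitute: b = ∂h/∂y = -0.007826.
Flow = −∇h = (-0.004845 east, +0.007826 north), which points northwest.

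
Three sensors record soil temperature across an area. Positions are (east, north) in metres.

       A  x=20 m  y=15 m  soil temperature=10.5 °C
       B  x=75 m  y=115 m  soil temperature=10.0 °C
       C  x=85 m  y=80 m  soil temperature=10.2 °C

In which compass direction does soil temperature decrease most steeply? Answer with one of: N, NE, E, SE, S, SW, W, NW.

Differences from A: to B (Δx, Δy, Δh) = (55, 100, -0.5); to C = (65, 65, -0.3).
Determinant of the coordinate differences = 55·65 − 65·100 = -2925.
∂T/∂x = [(-0.5)·65 − (-0.3)·100] / -2925 = +0.0008547
∂T/∂y = [55·(-0.3) − 65·(-0.5)] / -2925 = -0.005470
Steepest decrease is along −∇f = (-0.0008547 E, +0.005470 N) → north.

N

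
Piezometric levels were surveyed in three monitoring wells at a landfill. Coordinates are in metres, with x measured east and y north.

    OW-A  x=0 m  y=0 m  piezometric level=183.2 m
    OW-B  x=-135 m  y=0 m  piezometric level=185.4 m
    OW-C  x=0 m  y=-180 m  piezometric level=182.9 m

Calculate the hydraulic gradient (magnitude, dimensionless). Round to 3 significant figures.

∂h/∂x = (185.4 − 183.2) / (-135 − 0) = -0.01630
∂h/∂y = (182.9 − 183.2) / (-180 − 0) = +0.001667
|∇h| = √(-0.01630² + 0.001667²) = 0.01639

0.0164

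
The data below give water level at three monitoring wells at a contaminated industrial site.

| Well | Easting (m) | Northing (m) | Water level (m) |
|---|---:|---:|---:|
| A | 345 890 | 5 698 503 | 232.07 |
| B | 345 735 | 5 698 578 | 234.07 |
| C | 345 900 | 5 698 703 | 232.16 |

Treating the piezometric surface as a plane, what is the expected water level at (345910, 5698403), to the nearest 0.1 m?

With h = a·x + b·y + c and A as origin, the differences give:
  (-155)·a + 75·b = +2.00
  10·a + 200·b = +0.09
Eliminate b (×200 and ×75, subtract): -31750·a = 393.250 → a = ∂h/∂x = -0.01239
Back-substitute: b = ∂h/∂y = +0.001069.
h(345910, 5698403) = 232.07 + (-0.01239)·(20) + (+0.001069)·(-100) = 232.07 -0.248 -0.107 = 231.715 m.

231.7 m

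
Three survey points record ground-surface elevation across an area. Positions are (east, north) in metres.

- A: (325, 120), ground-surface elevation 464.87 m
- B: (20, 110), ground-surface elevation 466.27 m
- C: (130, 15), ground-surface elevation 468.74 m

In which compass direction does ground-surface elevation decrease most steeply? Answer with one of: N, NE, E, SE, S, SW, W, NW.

N

With z = a·x + b·y + c and A as origin, the differences give:
  (-305)·a + (-10)·b = +1.40
  (-195)·a + (-105)·b = +3.87
Eliminate b (×(-105) and ×(-10), subtract): 30075·a = -108.300 → a = ∂z/∂x = -0.003601
Back-substitute: b = ∂z/∂y = -0.03017.
Steepest decrease is along −∇f = (+0.003601 E, +0.03017 N) → north.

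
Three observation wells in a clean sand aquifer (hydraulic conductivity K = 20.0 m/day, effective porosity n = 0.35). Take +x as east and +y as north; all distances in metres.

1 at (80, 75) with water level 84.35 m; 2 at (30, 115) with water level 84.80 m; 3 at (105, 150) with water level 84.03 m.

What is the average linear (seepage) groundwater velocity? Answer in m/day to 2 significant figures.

0.56 m/day

Taking 1 as reference: 2−1 = (-50, 40, +0.45); 3−1 = (25, 75, -0.32).
Solve a·Δx + b·Δy = Δh: det = (-50)·75 − 25·40 = -4750.
∂h/∂x = [(+0.45)·75 − (-0.32)·40] / -4750 = -0.009800
∂h/∂y = [(-50)·(-0.32) − 25·(+0.45)] / -4750 = -0.0010000
|∇h| = √(-0.009800² + -0.0010000²) = 0.009851
Seepage velocity v = K·i/n = 20.0 × 0.009851 / 0.35 = 0.5629 m/day.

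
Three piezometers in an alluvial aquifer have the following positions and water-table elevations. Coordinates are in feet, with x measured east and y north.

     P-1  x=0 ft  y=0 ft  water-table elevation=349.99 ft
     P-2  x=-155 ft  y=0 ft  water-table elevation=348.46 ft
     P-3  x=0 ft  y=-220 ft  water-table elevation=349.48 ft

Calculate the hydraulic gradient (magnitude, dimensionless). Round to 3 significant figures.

∂h/∂x = (348.46 − 349.99) / (-155 − 0) = +0.009871
∂h/∂y = (349.48 − 349.99) / (-220 − 0) = +0.002318
|∇h| = √(0.009871² + 0.002318²) = 0.01014

0.0101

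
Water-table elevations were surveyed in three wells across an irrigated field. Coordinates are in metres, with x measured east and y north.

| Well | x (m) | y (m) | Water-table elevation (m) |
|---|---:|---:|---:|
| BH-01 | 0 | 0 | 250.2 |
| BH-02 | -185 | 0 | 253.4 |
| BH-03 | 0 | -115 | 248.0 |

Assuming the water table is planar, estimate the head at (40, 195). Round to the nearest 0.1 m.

∂h/∂x = (253.4 − 250.2) / (-185 − 0) = -0.01730
∂h/∂y = (248.0 − 250.2) / (-115 − 0) = +0.01913
h(40, 195) = 250.2 + (-0.01730)·(40) + (+0.01913)·(195) = 250.2 -0.692 +3.730 = 253.239 m.

253.2 m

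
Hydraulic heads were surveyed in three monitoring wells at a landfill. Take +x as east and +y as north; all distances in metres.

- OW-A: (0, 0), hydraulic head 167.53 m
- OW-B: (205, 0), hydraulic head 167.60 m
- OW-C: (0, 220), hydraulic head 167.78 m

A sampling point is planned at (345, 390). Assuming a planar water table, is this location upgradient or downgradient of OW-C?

∂h/∂x = (167.60 − 167.53) / (205 − 0) = +0.0003415
∂h/∂y = (167.78 − 167.53) / (220 − 0) = +0.001136
Head at (345, 390) = 167.53 + (+0.0003415)·(345) + (+0.001136)·(390) = 168.09 m.
That is higher than the 167.78 m at OW-C, so the point is upgradient.

upgradient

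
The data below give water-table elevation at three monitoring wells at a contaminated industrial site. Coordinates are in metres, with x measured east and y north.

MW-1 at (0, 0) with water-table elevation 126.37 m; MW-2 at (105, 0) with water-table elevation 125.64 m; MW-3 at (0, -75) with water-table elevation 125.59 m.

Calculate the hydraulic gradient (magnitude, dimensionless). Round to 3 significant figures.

∂h/∂x = (125.64 − 126.37) / (105 − 0) = -0.006952
∂h/∂y = (125.59 − 126.37) / (-75 − 0) = +0.01040
|∇h| = √(-0.006952² + 0.01040²) = 0.01251

0.0125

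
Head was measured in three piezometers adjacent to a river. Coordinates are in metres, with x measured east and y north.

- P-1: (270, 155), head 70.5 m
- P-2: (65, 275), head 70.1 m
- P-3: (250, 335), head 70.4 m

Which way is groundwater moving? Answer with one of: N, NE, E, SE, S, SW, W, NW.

W

Taking P-1 as reference: P-2−P-1 = (-205, 120, -0.4); P-3−P-1 = (-20, 180, -0.1).
Solve a·Δx + b·Δy = Δh: det = (-205)·180 − (-20)·120 = -34500.
∂h/∂x = [(-0.4)·180 − (-0.1)·120] / -34500 = +0.001739
∂h/∂y = [(-205)·(-0.1) − (-20)·(-0.4)] / -34500 = -0.0003623
Flow = −∇h = (-0.001739 east, +0.0003623 north), which points west.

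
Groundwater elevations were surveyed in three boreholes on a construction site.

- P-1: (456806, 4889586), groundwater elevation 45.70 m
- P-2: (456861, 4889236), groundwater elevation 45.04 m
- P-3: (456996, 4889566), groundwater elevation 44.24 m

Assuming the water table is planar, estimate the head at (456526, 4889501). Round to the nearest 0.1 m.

47.8 m

With h = a·x + b·y + c and P-1 as origin, the differences give:
  55·a + (-350)·b = -0.66
  190·a + (-20)·b = -1.46
Eliminate b (×(-20) and ×(-350), subtract): 65400·a = -497.800 → a = ∂h/∂x = -0.007612
Back-substitute: b = ∂h/∂y = +0.0006896.
h(456526, 4889501) = 45.70 + (-0.007612)·(-280) + (+0.0006896)·(-85) = 45.70 +2.131 -0.059 = 47.773 m.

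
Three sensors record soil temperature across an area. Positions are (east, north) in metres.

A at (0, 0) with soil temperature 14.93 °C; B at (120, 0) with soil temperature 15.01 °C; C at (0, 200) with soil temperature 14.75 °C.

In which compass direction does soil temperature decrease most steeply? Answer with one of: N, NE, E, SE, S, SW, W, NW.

NW

∂T/∂x = (15.01 − 14.93) / (120 − 0) = +0.0006667
∂T/∂y = (14.75 − 14.93) / (200 − 0) = -0.0009000
Steepest decrease is along −∇f = (-0.0006667 E, +0.0009000 N) → northwest.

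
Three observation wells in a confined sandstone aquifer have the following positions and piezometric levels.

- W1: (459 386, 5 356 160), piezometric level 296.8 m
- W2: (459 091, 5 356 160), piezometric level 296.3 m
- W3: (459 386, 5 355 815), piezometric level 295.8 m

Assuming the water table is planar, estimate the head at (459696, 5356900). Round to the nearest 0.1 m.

∂h/∂x = (296.3 − 296.8) / (459091 − 459386) = +0.001695
∂h/∂y = (295.8 − 296.8) / (5355815 − 5356160) = +0.002899
h(459696, 5356900) = 296.8 + (+0.001695)·(310) + (+0.002899)·(740) = 296.8 +0.525 +2.145 = 299.470 m.

299.5 m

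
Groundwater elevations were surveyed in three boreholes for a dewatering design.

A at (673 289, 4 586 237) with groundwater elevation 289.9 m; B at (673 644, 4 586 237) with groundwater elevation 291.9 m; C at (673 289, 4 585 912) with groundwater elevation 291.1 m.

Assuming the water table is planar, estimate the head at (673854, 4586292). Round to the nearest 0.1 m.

292.9 m

∂h/∂x = (291.9 − 289.9) / (673644 − 673289) = +0.005634
∂h/∂y = (291.1 − 289.9) / (4585912 − 4586237) = -0.003692
h(673854, 4586292) = 289.9 + (+0.005634)·(565) + (-0.003692)·(55) = 289.9 +3.183 -0.203 = 292.880 m.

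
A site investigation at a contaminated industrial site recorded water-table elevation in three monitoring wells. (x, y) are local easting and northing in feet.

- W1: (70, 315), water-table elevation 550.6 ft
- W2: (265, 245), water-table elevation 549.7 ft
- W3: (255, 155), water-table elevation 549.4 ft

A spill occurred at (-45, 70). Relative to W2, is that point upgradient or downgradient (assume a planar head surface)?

upgradient

Taking W1 as reference: W2−W1 = (195, -70, -0.9); W3−W1 = (185, -160, -1.2).
Solve a·Δx + b·Δy = Δh: det = 195·(-160) − 185·(-70) = -18250.
∂h/∂x = [(-0.9)·(-160) − (-1.2)·(-70)] / -18250 = -0.003288
∂h/∂y = [195·(-1.2) − 185·(-0.9)] / -18250 = +0.003699
Head at (-45, 70) = 550.6 + (-0.003288)·(-115) + (+0.003699)·(-245) = 550.07 ft.
That is higher than the 549.7 ft at W2, so the point is upgradient.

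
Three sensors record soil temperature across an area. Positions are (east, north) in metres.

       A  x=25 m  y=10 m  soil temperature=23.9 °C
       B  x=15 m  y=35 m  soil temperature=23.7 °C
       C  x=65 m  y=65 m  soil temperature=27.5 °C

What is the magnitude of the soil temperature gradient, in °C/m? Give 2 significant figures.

0.068 °C/m

Taking A as reference: B−A = (-10, 25, -0.2); C−A = (40, 55, +3.6).
Solve a·Δx + b·Δy = ΔT: det = (-10)·55 − 40·25 = -1550.
∂T/∂x = [(-0.2)·55 − (+3.6)·25] / -1550 = +0.06516
∂T/∂y = [(-10)·(+3.6) − 40·(-0.2)] / -1550 = +0.01806
|∇f| = √(0.06516² + 0.01806²) = 0.06762 °C/m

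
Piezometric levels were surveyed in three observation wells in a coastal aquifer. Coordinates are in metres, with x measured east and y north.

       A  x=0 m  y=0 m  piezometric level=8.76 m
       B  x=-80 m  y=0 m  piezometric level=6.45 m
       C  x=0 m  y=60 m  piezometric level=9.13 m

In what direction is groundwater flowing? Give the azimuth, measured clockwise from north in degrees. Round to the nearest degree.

∂h/∂x = (6.45 − 8.76) / (-80 − 0) = +0.02887
∂h/∂y = (9.13 − 8.76) / (60 − 0) = +0.006167
Flow direction (−∇h) has components (-0.02887 E, -0.006167 N).
Azimuth = atan2(E, N) = atan2(-0.02887, -0.006167) = 257.9° ≈ 258°.

258°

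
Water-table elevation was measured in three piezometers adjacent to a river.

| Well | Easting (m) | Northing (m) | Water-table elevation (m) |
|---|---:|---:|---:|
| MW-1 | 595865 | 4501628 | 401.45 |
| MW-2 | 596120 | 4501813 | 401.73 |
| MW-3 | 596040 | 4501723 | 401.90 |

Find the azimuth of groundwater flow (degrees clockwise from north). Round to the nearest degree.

With h = a·x + b·y + c and MW-1 as origin, the differences give:
  255·a + 185·b = +0.28
  175·a + 95·b = +0.45
Eliminate b (×95 and ×185, subtract): -8150·a = -56.650 → a = ∂h/∂x = +0.006951
Back-substitute: b = ∂h/∂y = -0.008067.
Flow direction (−∇h) has components (-0.006951 E, +0.008067 N).
Azimuth = atan2(E, N) = atan2(-0.006951, +0.008067) = 319.3° ≈ 319°.

319°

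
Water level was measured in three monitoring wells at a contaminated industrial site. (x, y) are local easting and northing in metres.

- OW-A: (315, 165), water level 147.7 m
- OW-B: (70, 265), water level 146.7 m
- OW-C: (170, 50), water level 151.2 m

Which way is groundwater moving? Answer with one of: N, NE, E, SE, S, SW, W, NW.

Taking OW-A as reference: OW-B−OW-A = (-245, 100, -1.0); OW-C−OW-A = (-145, -115, +3.5).
Solve a·Δx + b·Δy = Δh: det = (-245)·(-115) − (-145)·100 = 42675.
∂h/∂x = [(-1.0)·(-115) − (+3.5)·100] / 42675 = -0.005507
∂h/∂y = [(-245)·(+3.5) − (-145)·(-1.0)] / 42675 = -0.02349
Flow = −∇h = (+0.005507 east, +0.02349 north), which points north.

N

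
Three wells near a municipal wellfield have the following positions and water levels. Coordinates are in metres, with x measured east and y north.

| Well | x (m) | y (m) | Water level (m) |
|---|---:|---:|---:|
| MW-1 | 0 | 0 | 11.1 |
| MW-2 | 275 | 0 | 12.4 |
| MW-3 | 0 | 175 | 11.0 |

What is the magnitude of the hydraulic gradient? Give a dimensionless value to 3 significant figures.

0.00476

∂h/∂x = (12.4 − 11.1) / (275 − 0) = +0.004727
∂h/∂y = (11.0 − 11.1) / (175 − 0) = -0.0005714
|∇h| = √(0.004727² + -0.0005714²) = 0.004761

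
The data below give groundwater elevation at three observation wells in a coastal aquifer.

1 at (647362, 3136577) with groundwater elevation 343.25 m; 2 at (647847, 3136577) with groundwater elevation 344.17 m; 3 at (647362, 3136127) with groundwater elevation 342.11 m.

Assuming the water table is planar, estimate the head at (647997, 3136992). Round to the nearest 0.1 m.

∂h/∂x = (344.17 − 343.25) / (647847 − 647362) = +0.001897
∂h/∂y = (342.11 − 343.25) / (3136127 − 3136577) = +0.002533
h(647997, 3136992) = 343.25 + (+0.001897)·(635) + (+0.002533)·(415) = 343.25 +1.205 +1.051 = 345.506 m.

345.5 m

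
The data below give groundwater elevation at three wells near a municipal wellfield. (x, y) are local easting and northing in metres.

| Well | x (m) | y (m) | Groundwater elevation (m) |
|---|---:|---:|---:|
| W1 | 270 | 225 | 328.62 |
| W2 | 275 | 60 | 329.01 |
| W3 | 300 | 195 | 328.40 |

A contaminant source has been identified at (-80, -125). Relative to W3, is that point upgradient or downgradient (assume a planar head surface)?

upgradient

With h = a·x + b·y + c and W1 as origin, the differences give:
  5·a + (-165)·b = +0.39
  30·a + (-30)·b = -0.22
Eliminate b (×(-30) and ×(-165), subtract): 4800·a = -48.000 → a = ∂h/∂x = -0.01000
Back-substitute: b = ∂h/∂y = -0.002667.
Head at (-80, -125) = 328.62 + (-0.01000)·(-350) + (-0.002667)·(-350) = 333.05 m.
That is higher than the 328.40 m at W3, so the point is upgradient.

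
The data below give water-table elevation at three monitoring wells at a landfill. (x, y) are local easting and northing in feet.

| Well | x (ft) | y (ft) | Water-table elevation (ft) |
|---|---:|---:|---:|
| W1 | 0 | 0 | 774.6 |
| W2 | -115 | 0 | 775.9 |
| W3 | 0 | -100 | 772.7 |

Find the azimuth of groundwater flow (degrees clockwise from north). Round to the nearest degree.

∂h/∂x = (775.9 − 774.6) / (-115 − 0) = -0.01130
∂h/∂y = (772.7 − 774.6) / (-100 − 0) = +0.01900
Flow direction (−∇h) has components (+0.01130 E, -0.01900 N).
Azimuth = atan2(E, N) = atan2(+0.01130, -0.01900) = 149.2° ≈ 149°.

149°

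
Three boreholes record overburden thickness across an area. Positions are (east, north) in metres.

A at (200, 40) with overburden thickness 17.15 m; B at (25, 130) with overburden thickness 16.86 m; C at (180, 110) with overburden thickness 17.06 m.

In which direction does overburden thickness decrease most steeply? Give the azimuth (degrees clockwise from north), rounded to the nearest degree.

309°

Three-point gradient (reference A): Δ to B = (-175, 90, -0.29), Δ to C = (-20, 70, -0.09).
∂d/∂x = +0.001167, ∂d/∂y = -0.0009522 (det = -10450).
Steepest decrease is along −∇f: components (-0.001167 E, +0.0009522 N).
Azimuth = atan2(-0.001167, +0.0009522) = 309.2° ≈ 309°.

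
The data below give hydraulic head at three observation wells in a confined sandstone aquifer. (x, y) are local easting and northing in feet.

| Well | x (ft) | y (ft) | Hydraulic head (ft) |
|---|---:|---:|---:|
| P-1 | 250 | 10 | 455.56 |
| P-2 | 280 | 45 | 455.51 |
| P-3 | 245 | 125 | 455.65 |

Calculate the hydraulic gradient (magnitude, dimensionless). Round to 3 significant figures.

0.00255

Taking P-1 as reference: P-2−P-1 = (30, 35, -0.05); P-3−P-1 = (-5, 115, +0.09).
Solve a·Δx + b·Δy = Δh: det = 30·115 − (-5)·35 = 3625.
∂h/∂x = [(-0.05)·115 − (+0.09)·35] / 3625 = -0.002455
∂h/∂y = [30·(+0.09) − (-5)·(-0.05)] / 3625 = +0.0006759
|∇h| = √(-0.002455² + 0.0006759²) = 0.002546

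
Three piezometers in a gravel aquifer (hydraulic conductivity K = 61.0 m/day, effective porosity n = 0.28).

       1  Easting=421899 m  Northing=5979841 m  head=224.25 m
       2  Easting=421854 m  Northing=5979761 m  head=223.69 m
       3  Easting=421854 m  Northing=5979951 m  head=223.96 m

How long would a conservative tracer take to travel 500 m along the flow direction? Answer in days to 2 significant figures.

Differences from 1: to 2 (Δx, Δy, Δh) = (-45, -80, -0.56); to 3 = (-45, 110, -0.29).
Solve a·Δx + b·Δy = Δh: det = (-45)·110 − (-45)·(-80) = -8550.
∂h/∂x = [(-0.56)·110 − (-0.29)·(-80)] / -8550 = +0.009918
∂h/∂y = [(-45)·(-0.29) − (-45)·(-0.56)] / -8550 = +0.001421
|∇h| = √(0.009918² + 0.001421²) = 0.01002
Seepage velocity v = K·i/n = 61.0 × 0.01002 / 0.28 = 2.183 m/day.
t = 500 / 2.183 = 229 days.

230 days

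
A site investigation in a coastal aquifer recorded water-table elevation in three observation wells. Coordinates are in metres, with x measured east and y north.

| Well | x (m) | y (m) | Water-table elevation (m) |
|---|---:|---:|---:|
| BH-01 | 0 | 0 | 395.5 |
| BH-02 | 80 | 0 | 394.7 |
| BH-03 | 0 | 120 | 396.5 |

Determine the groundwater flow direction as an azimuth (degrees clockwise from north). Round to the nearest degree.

130°

∂h/∂x = (394.7 − 395.5) / (80 − 0) = -0.01000
∂h/∂y = (396.5 − 395.5) / (120 − 0) = +0.008333
Flow direction (−∇h) has components (+0.01000 E, -0.008333 N).
Azimuth = atan2(E, N) = atan2(+0.01000, -0.008333) = 129.8° ≈ 130°.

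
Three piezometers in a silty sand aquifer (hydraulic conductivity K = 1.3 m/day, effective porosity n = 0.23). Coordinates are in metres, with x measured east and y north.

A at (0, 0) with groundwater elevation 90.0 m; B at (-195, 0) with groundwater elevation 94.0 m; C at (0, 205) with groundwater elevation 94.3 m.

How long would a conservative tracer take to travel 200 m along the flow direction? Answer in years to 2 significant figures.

3.3 years

∂h/∂x = (94.0 − 90.0) / (-195 − 0) = -0.02051
∂h/∂y = (94.3 − 90.0) / (205 − 0) = +0.02098
|∇h| = √(-0.02051² + 0.02098²) = 0.02934
Seepage velocity v = K·i/n = 1.3 × 0.02934 / 0.23 = 0.1658 m/day.
t = 200 / 0.1658 = 1206 days = 3.3 years.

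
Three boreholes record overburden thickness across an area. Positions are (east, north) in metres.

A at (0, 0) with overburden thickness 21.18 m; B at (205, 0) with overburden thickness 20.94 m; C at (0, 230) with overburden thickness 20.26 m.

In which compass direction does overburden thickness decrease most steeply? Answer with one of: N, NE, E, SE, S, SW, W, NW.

N

∂d/∂x = (20.94 − 21.18) / (205 − 0) = -0.001171
∂d/∂y = (20.26 − 21.18) / (230 − 0) = -0.004000
Steepest decrease is along −∇f = (+0.001171 E, +0.004000 N) → north.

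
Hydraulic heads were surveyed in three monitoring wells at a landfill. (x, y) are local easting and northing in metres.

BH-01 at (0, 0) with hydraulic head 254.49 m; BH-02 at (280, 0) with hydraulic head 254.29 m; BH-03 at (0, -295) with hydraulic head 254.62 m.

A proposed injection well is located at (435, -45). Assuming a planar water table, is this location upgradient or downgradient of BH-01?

∂h/∂x = (254.29 − 254.49) / (280 − 0) = -0.0007143
∂h/∂y = (254.62 − 254.49) / (-295 − 0) = -0.0004407
Head at (435, -45) = 254.49 + (-0.0007143)·(435) + (-0.0004407)·(-45) = 254.20 m.
That is lower than the 254.49 m at BH-01, so the point is downgradient.

downgradient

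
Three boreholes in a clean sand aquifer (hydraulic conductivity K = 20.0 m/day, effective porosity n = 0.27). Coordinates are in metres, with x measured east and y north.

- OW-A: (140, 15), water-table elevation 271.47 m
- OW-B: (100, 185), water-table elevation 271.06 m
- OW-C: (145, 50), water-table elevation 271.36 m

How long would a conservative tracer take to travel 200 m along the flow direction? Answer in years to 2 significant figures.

With h = a·x + b·y + c and OW-A as origin, the differences give:
  (-40)·a + 170·b = -0.41
  5·a + 35·b = -0.11
Eliminate b (×35 and ×170, subtract): -2250·a = 4.350 → a = ∂h/∂x = -0.001933
Back-substitute: b = ∂h/∂y = -0.002867.
|∇h| = √(-0.001933² + -0.002867²) = 0.003458
Seepage velocity v = K·i/n = 20.0 × 0.003458 / 0.27 = 0.2561 m/day.
t = 200 / 0.2561 = 780.9 days = 2.14 years.

2.1 years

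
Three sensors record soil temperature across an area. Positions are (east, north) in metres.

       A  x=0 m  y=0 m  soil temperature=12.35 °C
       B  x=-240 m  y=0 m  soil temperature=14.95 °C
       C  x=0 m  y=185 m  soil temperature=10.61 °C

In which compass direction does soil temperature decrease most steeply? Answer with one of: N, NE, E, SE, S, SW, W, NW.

NE

∂T/∂x = (14.95 − 12.35) / (-240 − 0) = -0.01083
∂T/∂y = (10.61 − 12.35) / (185 − 0) = -0.009405
Steepest decrease is along −∇f = (+0.01083 E, +0.009405 N) → northeast.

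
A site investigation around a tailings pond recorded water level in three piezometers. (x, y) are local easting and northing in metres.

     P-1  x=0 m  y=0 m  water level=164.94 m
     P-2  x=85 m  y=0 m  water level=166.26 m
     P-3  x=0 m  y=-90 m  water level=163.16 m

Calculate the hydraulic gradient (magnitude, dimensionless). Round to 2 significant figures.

∂h/∂x = (166.26 − 164.94) / (85 − 0) = +0.01553
∂h/∂y = (163.16 − 164.94) / (-90 − 0) = +0.01978
|∇h| = √(0.01553² + 0.01978²) = 0.02515

0.025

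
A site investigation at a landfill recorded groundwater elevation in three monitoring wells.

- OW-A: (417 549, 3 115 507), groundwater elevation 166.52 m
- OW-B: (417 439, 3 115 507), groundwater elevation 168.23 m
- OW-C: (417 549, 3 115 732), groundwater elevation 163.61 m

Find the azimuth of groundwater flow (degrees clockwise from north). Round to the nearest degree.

∂h/∂x = (168.23 − 166.52) / (417439 − 417549) = -0.01555
∂h/∂y = (163.61 − 166.52) / (3115732 − 3115507) = -0.01293
Flow direction (−∇h) has components (+0.01555 E, +0.01293 N).
Azimuth = atan2(E, N) = atan2(+0.01555, +0.01293) = 50.2° ≈ 050°.

050°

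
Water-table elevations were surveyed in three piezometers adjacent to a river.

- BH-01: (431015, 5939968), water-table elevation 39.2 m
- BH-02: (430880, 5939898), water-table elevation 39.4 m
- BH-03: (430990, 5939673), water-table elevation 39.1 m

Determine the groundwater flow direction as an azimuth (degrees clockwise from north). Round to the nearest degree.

106°

Taking BH-01 as reference: BH-02−BH-01 = (-135, -70, +0.2); BH-03−BH-01 = (-25, -295, -0.1).
Solve a·Δx + b·Δy = Δh: det = (-135)·(-295) − (-25)·(-70) = 38075.
∂h/∂x = [(+0.2)·(-295) − (-0.1)·(-70)] / 38075 = -0.001733
∂h/∂y = [(-135)·(-0.1) − (-25)·(+0.2)] / 38075 = +0.0004859
Flow direction (−∇h) has components (+0.001733 E, -0.0004859 N).
Azimuth = atan2(E, N) = atan2(+0.001733, -0.0004859) = 105.7° ≈ 106°.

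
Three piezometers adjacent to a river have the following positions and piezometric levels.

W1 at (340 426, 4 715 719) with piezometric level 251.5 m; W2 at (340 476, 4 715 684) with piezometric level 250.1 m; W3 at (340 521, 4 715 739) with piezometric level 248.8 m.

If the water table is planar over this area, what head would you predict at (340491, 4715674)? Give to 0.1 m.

Taking W1 as reference: W2−W1 = (50, -35, -1.4); W3−W1 = (95, 20, -2.7).
Determinant of the coordinate differences = 50·20 − 95·(-35) = 4325.
∂h/∂x = [(-1.4)·20 − (-2.7)·(-35)] / 4325 = -0.02832
∂h/∂y = [50·(-2.7) − 95·(-1.4)] / 4325 = -0.0004624
h(340491, 4715674) = 251.5 + (-0.02832)·(65) + (-0.0004624)·(-45) = 251.5 -1.841 +0.021 = 249.680 m.

249.7 m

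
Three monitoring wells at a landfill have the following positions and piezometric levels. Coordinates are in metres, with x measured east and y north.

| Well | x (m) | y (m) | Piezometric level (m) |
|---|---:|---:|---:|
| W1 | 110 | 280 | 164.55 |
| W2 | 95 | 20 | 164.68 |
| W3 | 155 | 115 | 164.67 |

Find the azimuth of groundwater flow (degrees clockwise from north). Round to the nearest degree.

308°

Differences from W1: to W2 (Δx, Δy, Δh) = (-15, -260, +0.13); to W3 = (45, -165, +0.12).
Solve a·Δx + b·Δy = Δh: det = (-15)·(-165) − 45·(-260) = 14175.
∂h/∂x = [(+0.13)·(-165) − (+0.12)·(-260)] / 14175 = +0.0006878
∂h/∂y = [(-15)·(+0.12) − 45·(+0.13)] / 14175 = -0.0005397
Flow direction (−∇h) has components (-0.0006878 E, +0.0005397 N).
Azimuth = atan2(E, N) = atan2(-0.0006878, +0.0005397) = 308.1° ≈ 308°.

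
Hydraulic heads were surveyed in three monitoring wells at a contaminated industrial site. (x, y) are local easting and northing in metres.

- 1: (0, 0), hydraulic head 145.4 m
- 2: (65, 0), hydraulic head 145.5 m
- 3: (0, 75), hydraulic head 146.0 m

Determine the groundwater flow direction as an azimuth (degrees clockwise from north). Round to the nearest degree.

191°

∂h/∂x = (145.5 − 145.4) / (65 − 0) = +0.001538
∂h/∂y = (146.0 − 145.4) / (75 − 0) = +0.008000
Flow direction (−∇h) has components (-0.001538 E, -0.008000 N).
Azimuth = atan2(E, N) = atan2(-0.001538, -0.008000) = 190.9° ≈ 191°.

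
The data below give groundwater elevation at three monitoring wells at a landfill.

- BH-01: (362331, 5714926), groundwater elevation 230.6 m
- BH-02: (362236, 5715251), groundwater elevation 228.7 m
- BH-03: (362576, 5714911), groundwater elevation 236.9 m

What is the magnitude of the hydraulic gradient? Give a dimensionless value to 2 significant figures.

0.026

Differences from BH-01: to BH-02 (Δx, Δy, Δh) = (-95, 325, -1.9); to BH-03 = (245, -15, +6.3).
Determinant of the coordinate differences = (-95)·(-15) − 245·325 = -78200.
∂h/∂x = [(-1.9)·(-15) − (+6.3)·325] / -78200 = +0.02582
∂h/∂y = [(-95)·(+6.3) − 245·(-1.9)] / -78200 = +0.001701
|∇h| = √(0.02582² + 0.001701²) = 0.02588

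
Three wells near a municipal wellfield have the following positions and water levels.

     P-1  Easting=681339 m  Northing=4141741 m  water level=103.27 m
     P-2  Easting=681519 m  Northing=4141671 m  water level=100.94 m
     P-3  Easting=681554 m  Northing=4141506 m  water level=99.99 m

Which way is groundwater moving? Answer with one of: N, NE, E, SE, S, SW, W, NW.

E

Differences from P-1: to P-2 (Δx, Δy, Δh) = (180, -70, -2.33); to P-3 = (215, -235, -3.28).
Determinant of the coordinate differences = 180·(-235) − 215·(-70) = -27250.
∂h/∂x = [(-2.33)·(-235) − (-3.28)·(-70)] / -27250 = -0.01167
∂h/∂y = [180·(-3.28) − 215·(-2.33)] / -27250 = +0.003283
Flow = −∇h = (+0.01167 east, -0.003283 north), which points east.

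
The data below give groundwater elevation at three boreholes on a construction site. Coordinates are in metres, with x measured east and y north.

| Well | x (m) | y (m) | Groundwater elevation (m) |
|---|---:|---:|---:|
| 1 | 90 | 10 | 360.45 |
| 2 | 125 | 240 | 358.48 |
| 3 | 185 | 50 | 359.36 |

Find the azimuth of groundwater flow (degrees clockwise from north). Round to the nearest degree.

With h = a·x + b·y + c and 1 as origin, the differences give:
  35·a + 230·b = -1.97
  95·a + 40·b = -1.09
Eliminate b (×40 and ×230, subtract): -20450·a = 171.900 → a = ∂h/∂x = -0.008406
Back-substitute: b = ∂h/∂y = -0.007286.
Flow direction (−∇h) has components (+0.008406 E, +0.007286 N).
Azimuth = atan2(E, N) = atan2(+0.008406, +0.007286) = 49.1° ≈ 049°.

049°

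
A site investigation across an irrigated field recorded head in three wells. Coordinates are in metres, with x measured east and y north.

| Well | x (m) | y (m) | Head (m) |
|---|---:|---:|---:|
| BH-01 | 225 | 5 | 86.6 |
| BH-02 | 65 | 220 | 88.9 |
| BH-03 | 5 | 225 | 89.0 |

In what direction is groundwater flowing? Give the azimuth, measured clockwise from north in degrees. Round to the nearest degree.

175°

Differences from BH-01: to BH-02 (Δx, Δy, Δh) = (-160, 215, +2.3); to BH-03 = (-220, 220, +2.4).
Determinant of the coordinate differences = (-160)·220 − (-220)·215 = 12100.
∂h/∂x = [(+2.3)·220 − (+2.4)·215] / 12100 = -0.0008264
∂h/∂y = [(-160)·(+2.4) − (-220)·(+2.3)] / 12100 = +0.01008
Flow direction (−∇h) has components (+0.0008264 E, -0.01008 N).
Azimuth = atan2(E, N) = atan2(+0.0008264, -0.01008) = 175.3° ≈ 175°.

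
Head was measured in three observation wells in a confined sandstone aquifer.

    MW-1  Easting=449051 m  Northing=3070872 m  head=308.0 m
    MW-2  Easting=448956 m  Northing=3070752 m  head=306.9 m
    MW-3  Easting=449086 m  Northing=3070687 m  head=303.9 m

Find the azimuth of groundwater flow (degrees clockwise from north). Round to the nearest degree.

146°

With h = a·x + b·y + c and MW-1 as origin, the differences give:
  (-95)·a + (-120)·b = -1.1
  35·a + (-185)·b = -4.1
Eliminate b (×(-185) and ×(-120), subtract): 21775·a = -288.50 → a = ∂h/∂x = -0.01325
Back-substitute: b = ∂h/∂y = +0.01966.
Flow direction (−∇h) has components (+0.01325 E, -0.01966 N).
Azimuth = atan2(E, N) = atan2(+0.01325, -0.01966) = 146.0° ≈ 146°.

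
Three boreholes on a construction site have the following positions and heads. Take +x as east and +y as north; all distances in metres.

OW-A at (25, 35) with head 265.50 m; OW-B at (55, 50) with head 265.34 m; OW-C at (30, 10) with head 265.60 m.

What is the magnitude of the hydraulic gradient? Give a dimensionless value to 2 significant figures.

0.0055

Differences from OW-A: to OW-B (Δx, Δy, Δh) = (30, 15, -0.16); to OW-C = (5, -25, +0.10).
Solve a·Δx + b·Δy = Δh: det = 30·(-25) − 5·15 = -825.
∂h/∂x = [(-0.16)·(-25) − (+0.10)·15] / -825 = -0.003030
∂h/∂y = [30·(+0.10) − 5·(-0.16)] / -825 = -0.004606
|∇h| = √(-0.003030² + -0.004606²) = 0.005513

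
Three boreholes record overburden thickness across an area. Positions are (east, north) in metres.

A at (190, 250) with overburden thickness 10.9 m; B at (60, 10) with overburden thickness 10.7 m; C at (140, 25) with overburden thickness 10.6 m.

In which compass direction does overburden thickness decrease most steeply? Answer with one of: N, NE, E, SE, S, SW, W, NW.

SE

Taking A as reference: B−A = (-130, -240, -0.2); C−A = (-50, -225, -0.3).
Determinant of the coordinate differences = (-130)·(-225) − (-50)·(-240) = 17250.
∂d/∂x = [(-0.2)·(-225) − (-0.3)·(-240)] / 17250 = -0.001565
∂d/∂y = [(-130)·(-0.3) − (-50)·(-0.2)] / 17250 = +0.001681
Steepest decrease is along −∇f = (+0.001565 E, -0.001681 N) → southeast.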